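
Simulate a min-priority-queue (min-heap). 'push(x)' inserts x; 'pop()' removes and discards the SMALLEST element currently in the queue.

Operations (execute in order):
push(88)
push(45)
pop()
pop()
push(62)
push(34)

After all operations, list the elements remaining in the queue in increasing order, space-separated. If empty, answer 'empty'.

Answer: 34 62

Derivation:
push(88): heap contents = [88]
push(45): heap contents = [45, 88]
pop() → 45: heap contents = [88]
pop() → 88: heap contents = []
push(62): heap contents = [62]
push(34): heap contents = [34, 62]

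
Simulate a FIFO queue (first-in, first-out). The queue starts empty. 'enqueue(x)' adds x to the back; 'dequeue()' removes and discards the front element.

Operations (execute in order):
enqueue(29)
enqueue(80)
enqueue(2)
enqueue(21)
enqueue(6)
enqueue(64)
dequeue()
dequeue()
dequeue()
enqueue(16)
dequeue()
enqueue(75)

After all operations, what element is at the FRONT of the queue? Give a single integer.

Answer: 6

Derivation:
enqueue(29): queue = [29]
enqueue(80): queue = [29, 80]
enqueue(2): queue = [29, 80, 2]
enqueue(21): queue = [29, 80, 2, 21]
enqueue(6): queue = [29, 80, 2, 21, 6]
enqueue(64): queue = [29, 80, 2, 21, 6, 64]
dequeue(): queue = [80, 2, 21, 6, 64]
dequeue(): queue = [2, 21, 6, 64]
dequeue(): queue = [21, 6, 64]
enqueue(16): queue = [21, 6, 64, 16]
dequeue(): queue = [6, 64, 16]
enqueue(75): queue = [6, 64, 16, 75]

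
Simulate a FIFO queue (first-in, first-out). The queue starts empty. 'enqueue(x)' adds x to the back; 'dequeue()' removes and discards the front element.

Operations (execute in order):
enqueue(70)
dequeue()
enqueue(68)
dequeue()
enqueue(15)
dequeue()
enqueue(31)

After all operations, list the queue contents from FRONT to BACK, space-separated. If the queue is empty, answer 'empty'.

Answer: 31

Derivation:
enqueue(70): [70]
dequeue(): []
enqueue(68): [68]
dequeue(): []
enqueue(15): [15]
dequeue(): []
enqueue(31): [31]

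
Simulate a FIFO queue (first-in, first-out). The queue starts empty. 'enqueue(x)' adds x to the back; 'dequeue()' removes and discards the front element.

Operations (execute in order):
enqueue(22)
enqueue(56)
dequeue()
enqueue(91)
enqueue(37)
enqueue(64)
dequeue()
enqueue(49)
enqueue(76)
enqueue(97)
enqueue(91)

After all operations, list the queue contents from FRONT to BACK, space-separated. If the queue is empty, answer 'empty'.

enqueue(22): [22]
enqueue(56): [22, 56]
dequeue(): [56]
enqueue(91): [56, 91]
enqueue(37): [56, 91, 37]
enqueue(64): [56, 91, 37, 64]
dequeue(): [91, 37, 64]
enqueue(49): [91, 37, 64, 49]
enqueue(76): [91, 37, 64, 49, 76]
enqueue(97): [91, 37, 64, 49, 76, 97]
enqueue(91): [91, 37, 64, 49, 76, 97, 91]

Answer: 91 37 64 49 76 97 91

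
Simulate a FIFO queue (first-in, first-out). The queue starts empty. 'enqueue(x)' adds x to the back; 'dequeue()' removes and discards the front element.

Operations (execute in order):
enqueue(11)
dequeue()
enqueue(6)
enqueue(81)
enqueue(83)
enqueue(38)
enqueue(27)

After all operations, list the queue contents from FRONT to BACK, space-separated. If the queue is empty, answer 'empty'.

enqueue(11): [11]
dequeue(): []
enqueue(6): [6]
enqueue(81): [6, 81]
enqueue(83): [6, 81, 83]
enqueue(38): [6, 81, 83, 38]
enqueue(27): [6, 81, 83, 38, 27]

Answer: 6 81 83 38 27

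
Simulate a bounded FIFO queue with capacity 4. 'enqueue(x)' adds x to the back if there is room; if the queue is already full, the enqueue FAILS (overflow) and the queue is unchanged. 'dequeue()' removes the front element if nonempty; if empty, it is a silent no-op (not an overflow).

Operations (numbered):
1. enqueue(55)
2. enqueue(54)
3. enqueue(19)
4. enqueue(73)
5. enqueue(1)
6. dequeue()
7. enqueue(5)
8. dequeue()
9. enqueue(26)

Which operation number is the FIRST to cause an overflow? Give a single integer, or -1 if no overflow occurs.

1. enqueue(55): size=1
2. enqueue(54): size=2
3. enqueue(19): size=3
4. enqueue(73): size=4
5. enqueue(1): size=4=cap → OVERFLOW (fail)
6. dequeue(): size=3
7. enqueue(5): size=4
8. dequeue(): size=3
9. enqueue(26): size=4

Answer: 5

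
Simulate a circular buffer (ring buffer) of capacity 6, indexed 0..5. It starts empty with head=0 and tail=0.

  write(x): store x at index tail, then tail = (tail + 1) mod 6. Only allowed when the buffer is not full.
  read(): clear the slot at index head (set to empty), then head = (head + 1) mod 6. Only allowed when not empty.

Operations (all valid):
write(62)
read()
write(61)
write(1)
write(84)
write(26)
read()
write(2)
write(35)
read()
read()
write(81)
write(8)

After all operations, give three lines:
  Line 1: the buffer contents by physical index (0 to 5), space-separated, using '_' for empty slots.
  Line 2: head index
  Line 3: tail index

write(62): buf=[62 _ _ _ _ _], head=0, tail=1, size=1
read(): buf=[_ _ _ _ _ _], head=1, tail=1, size=0
write(61): buf=[_ 61 _ _ _ _], head=1, tail=2, size=1
write(1): buf=[_ 61 1 _ _ _], head=1, tail=3, size=2
write(84): buf=[_ 61 1 84 _ _], head=1, tail=4, size=3
write(26): buf=[_ 61 1 84 26 _], head=1, tail=5, size=4
read(): buf=[_ _ 1 84 26 _], head=2, tail=5, size=3
write(2): buf=[_ _ 1 84 26 2], head=2, tail=0, size=4
write(35): buf=[35 _ 1 84 26 2], head=2, tail=1, size=5
read(): buf=[35 _ _ 84 26 2], head=3, tail=1, size=4
read(): buf=[35 _ _ _ 26 2], head=4, tail=1, size=3
write(81): buf=[35 81 _ _ 26 2], head=4, tail=2, size=4
write(8): buf=[35 81 8 _ 26 2], head=4, tail=3, size=5

Answer: 35 81 8 _ 26 2
4
3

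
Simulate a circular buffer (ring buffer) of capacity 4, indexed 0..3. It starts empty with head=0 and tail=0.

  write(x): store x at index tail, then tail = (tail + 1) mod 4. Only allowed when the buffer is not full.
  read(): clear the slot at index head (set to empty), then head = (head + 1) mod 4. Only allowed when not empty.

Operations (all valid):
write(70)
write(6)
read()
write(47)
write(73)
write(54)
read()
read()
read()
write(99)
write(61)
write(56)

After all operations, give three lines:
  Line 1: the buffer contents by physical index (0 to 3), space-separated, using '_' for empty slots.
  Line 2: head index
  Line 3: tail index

write(70): buf=[70 _ _ _], head=0, tail=1, size=1
write(6): buf=[70 6 _ _], head=0, tail=2, size=2
read(): buf=[_ 6 _ _], head=1, tail=2, size=1
write(47): buf=[_ 6 47 _], head=1, tail=3, size=2
write(73): buf=[_ 6 47 73], head=1, tail=0, size=3
write(54): buf=[54 6 47 73], head=1, tail=1, size=4
read(): buf=[54 _ 47 73], head=2, tail=1, size=3
read(): buf=[54 _ _ 73], head=3, tail=1, size=2
read(): buf=[54 _ _ _], head=0, tail=1, size=1
write(99): buf=[54 99 _ _], head=0, tail=2, size=2
write(61): buf=[54 99 61 _], head=0, tail=3, size=3
write(56): buf=[54 99 61 56], head=0, tail=0, size=4

Answer: 54 99 61 56
0
0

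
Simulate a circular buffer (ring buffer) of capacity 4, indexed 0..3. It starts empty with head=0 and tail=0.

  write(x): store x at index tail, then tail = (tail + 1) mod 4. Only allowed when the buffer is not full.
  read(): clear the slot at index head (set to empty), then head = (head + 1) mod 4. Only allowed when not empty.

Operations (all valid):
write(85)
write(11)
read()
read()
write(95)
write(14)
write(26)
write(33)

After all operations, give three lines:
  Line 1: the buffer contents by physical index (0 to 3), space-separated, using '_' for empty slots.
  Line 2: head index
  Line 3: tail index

write(85): buf=[85 _ _ _], head=0, tail=1, size=1
write(11): buf=[85 11 _ _], head=0, tail=2, size=2
read(): buf=[_ 11 _ _], head=1, tail=2, size=1
read(): buf=[_ _ _ _], head=2, tail=2, size=0
write(95): buf=[_ _ 95 _], head=2, tail=3, size=1
write(14): buf=[_ _ 95 14], head=2, tail=0, size=2
write(26): buf=[26 _ 95 14], head=2, tail=1, size=3
write(33): buf=[26 33 95 14], head=2, tail=2, size=4

Answer: 26 33 95 14
2
2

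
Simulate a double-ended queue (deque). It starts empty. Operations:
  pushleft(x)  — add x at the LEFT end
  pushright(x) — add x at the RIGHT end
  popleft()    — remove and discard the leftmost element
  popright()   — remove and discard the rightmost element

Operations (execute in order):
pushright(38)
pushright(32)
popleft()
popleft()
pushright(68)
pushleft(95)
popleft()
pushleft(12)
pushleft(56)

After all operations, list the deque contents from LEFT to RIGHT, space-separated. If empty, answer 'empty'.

pushright(38): [38]
pushright(32): [38, 32]
popleft(): [32]
popleft(): []
pushright(68): [68]
pushleft(95): [95, 68]
popleft(): [68]
pushleft(12): [12, 68]
pushleft(56): [56, 12, 68]

Answer: 56 12 68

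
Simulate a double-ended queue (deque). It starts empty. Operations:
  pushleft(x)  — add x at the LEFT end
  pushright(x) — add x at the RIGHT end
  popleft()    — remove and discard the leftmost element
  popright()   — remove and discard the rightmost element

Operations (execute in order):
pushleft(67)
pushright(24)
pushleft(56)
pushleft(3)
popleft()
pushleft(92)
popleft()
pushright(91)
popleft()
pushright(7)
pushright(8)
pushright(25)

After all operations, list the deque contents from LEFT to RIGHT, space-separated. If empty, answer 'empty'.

Answer: 67 24 91 7 8 25

Derivation:
pushleft(67): [67]
pushright(24): [67, 24]
pushleft(56): [56, 67, 24]
pushleft(3): [3, 56, 67, 24]
popleft(): [56, 67, 24]
pushleft(92): [92, 56, 67, 24]
popleft(): [56, 67, 24]
pushright(91): [56, 67, 24, 91]
popleft(): [67, 24, 91]
pushright(7): [67, 24, 91, 7]
pushright(8): [67, 24, 91, 7, 8]
pushright(25): [67, 24, 91, 7, 8, 25]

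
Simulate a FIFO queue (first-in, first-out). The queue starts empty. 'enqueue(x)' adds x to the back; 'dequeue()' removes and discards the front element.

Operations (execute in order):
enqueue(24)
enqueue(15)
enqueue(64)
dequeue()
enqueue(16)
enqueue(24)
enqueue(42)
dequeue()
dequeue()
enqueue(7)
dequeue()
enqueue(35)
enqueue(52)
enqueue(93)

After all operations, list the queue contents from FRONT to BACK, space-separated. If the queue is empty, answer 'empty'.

Answer: 24 42 7 35 52 93

Derivation:
enqueue(24): [24]
enqueue(15): [24, 15]
enqueue(64): [24, 15, 64]
dequeue(): [15, 64]
enqueue(16): [15, 64, 16]
enqueue(24): [15, 64, 16, 24]
enqueue(42): [15, 64, 16, 24, 42]
dequeue(): [64, 16, 24, 42]
dequeue(): [16, 24, 42]
enqueue(7): [16, 24, 42, 7]
dequeue(): [24, 42, 7]
enqueue(35): [24, 42, 7, 35]
enqueue(52): [24, 42, 7, 35, 52]
enqueue(93): [24, 42, 7, 35, 52, 93]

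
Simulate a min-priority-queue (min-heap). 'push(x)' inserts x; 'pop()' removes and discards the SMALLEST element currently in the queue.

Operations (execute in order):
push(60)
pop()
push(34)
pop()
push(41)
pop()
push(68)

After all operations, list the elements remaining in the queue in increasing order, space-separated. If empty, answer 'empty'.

Answer: 68

Derivation:
push(60): heap contents = [60]
pop() → 60: heap contents = []
push(34): heap contents = [34]
pop() → 34: heap contents = []
push(41): heap contents = [41]
pop() → 41: heap contents = []
push(68): heap contents = [68]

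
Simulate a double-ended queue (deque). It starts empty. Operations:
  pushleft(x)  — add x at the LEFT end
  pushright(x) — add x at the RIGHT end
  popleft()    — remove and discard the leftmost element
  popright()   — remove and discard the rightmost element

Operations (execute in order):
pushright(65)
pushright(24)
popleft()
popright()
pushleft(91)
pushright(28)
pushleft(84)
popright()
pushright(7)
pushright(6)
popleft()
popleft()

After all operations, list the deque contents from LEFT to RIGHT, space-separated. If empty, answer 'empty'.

Answer: 7 6

Derivation:
pushright(65): [65]
pushright(24): [65, 24]
popleft(): [24]
popright(): []
pushleft(91): [91]
pushright(28): [91, 28]
pushleft(84): [84, 91, 28]
popright(): [84, 91]
pushright(7): [84, 91, 7]
pushright(6): [84, 91, 7, 6]
popleft(): [91, 7, 6]
popleft(): [7, 6]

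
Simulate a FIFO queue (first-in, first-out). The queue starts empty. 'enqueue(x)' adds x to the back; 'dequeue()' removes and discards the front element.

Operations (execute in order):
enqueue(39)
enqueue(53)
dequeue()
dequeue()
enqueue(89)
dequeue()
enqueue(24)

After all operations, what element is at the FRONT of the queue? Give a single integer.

Answer: 24

Derivation:
enqueue(39): queue = [39]
enqueue(53): queue = [39, 53]
dequeue(): queue = [53]
dequeue(): queue = []
enqueue(89): queue = [89]
dequeue(): queue = []
enqueue(24): queue = [24]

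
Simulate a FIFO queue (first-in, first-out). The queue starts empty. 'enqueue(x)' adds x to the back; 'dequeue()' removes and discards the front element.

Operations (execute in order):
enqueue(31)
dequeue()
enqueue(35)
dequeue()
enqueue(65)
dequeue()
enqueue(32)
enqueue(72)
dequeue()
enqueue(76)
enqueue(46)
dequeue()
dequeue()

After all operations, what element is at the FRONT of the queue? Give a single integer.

Answer: 46

Derivation:
enqueue(31): queue = [31]
dequeue(): queue = []
enqueue(35): queue = [35]
dequeue(): queue = []
enqueue(65): queue = [65]
dequeue(): queue = []
enqueue(32): queue = [32]
enqueue(72): queue = [32, 72]
dequeue(): queue = [72]
enqueue(76): queue = [72, 76]
enqueue(46): queue = [72, 76, 46]
dequeue(): queue = [76, 46]
dequeue(): queue = [46]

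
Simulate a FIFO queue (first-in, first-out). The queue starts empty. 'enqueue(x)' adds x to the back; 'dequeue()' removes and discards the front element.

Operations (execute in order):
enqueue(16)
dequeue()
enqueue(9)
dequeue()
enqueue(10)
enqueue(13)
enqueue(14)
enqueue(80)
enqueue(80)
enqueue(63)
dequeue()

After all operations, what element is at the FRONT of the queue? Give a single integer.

Answer: 13

Derivation:
enqueue(16): queue = [16]
dequeue(): queue = []
enqueue(9): queue = [9]
dequeue(): queue = []
enqueue(10): queue = [10]
enqueue(13): queue = [10, 13]
enqueue(14): queue = [10, 13, 14]
enqueue(80): queue = [10, 13, 14, 80]
enqueue(80): queue = [10, 13, 14, 80, 80]
enqueue(63): queue = [10, 13, 14, 80, 80, 63]
dequeue(): queue = [13, 14, 80, 80, 63]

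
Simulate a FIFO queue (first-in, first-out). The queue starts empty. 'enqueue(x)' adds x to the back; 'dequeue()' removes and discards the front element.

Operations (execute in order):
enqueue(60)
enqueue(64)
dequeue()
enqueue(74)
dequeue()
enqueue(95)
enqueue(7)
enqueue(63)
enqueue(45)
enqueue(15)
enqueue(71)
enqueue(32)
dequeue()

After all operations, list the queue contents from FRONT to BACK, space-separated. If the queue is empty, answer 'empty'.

enqueue(60): [60]
enqueue(64): [60, 64]
dequeue(): [64]
enqueue(74): [64, 74]
dequeue(): [74]
enqueue(95): [74, 95]
enqueue(7): [74, 95, 7]
enqueue(63): [74, 95, 7, 63]
enqueue(45): [74, 95, 7, 63, 45]
enqueue(15): [74, 95, 7, 63, 45, 15]
enqueue(71): [74, 95, 7, 63, 45, 15, 71]
enqueue(32): [74, 95, 7, 63, 45, 15, 71, 32]
dequeue(): [95, 7, 63, 45, 15, 71, 32]

Answer: 95 7 63 45 15 71 32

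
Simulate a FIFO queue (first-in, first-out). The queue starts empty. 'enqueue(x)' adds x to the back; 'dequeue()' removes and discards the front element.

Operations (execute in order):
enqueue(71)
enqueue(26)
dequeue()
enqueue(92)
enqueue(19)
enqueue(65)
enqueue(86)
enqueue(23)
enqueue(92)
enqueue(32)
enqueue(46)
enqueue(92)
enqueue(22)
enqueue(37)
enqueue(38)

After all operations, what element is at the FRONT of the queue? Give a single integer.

enqueue(71): queue = [71]
enqueue(26): queue = [71, 26]
dequeue(): queue = [26]
enqueue(92): queue = [26, 92]
enqueue(19): queue = [26, 92, 19]
enqueue(65): queue = [26, 92, 19, 65]
enqueue(86): queue = [26, 92, 19, 65, 86]
enqueue(23): queue = [26, 92, 19, 65, 86, 23]
enqueue(92): queue = [26, 92, 19, 65, 86, 23, 92]
enqueue(32): queue = [26, 92, 19, 65, 86, 23, 92, 32]
enqueue(46): queue = [26, 92, 19, 65, 86, 23, 92, 32, 46]
enqueue(92): queue = [26, 92, 19, 65, 86, 23, 92, 32, 46, 92]
enqueue(22): queue = [26, 92, 19, 65, 86, 23, 92, 32, 46, 92, 22]
enqueue(37): queue = [26, 92, 19, 65, 86, 23, 92, 32, 46, 92, 22, 37]
enqueue(38): queue = [26, 92, 19, 65, 86, 23, 92, 32, 46, 92, 22, 37, 38]

Answer: 26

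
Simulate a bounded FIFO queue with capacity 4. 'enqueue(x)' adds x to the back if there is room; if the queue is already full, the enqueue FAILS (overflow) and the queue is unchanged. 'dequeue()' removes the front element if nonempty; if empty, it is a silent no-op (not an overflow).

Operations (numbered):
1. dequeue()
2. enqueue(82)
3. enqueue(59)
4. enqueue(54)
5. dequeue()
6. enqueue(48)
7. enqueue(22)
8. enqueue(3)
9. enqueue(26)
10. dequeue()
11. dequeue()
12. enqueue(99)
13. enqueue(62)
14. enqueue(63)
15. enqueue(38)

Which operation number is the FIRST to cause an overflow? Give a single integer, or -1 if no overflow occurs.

1. dequeue(): empty, no-op, size=0
2. enqueue(82): size=1
3. enqueue(59): size=2
4. enqueue(54): size=3
5. dequeue(): size=2
6. enqueue(48): size=3
7. enqueue(22): size=4
8. enqueue(3): size=4=cap → OVERFLOW (fail)
9. enqueue(26): size=4=cap → OVERFLOW (fail)
10. dequeue(): size=3
11. dequeue(): size=2
12. enqueue(99): size=3
13. enqueue(62): size=4
14. enqueue(63): size=4=cap → OVERFLOW (fail)
15. enqueue(38): size=4=cap → OVERFLOW (fail)

Answer: 8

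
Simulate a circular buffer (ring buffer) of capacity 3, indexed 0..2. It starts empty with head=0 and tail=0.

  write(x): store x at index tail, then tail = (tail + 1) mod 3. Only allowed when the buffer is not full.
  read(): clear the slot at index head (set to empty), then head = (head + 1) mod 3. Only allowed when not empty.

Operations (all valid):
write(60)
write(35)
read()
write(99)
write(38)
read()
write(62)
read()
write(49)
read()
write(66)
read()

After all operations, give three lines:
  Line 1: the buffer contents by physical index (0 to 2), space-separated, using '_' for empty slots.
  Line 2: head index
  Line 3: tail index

Answer: 66 _ 49
2
1

Derivation:
write(60): buf=[60 _ _], head=0, tail=1, size=1
write(35): buf=[60 35 _], head=0, tail=2, size=2
read(): buf=[_ 35 _], head=1, tail=2, size=1
write(99): buf=[_ 35 99], head=1, tail=0, size=2
write(38): buf=[38 35 99], head=1, tail=1, size=3
read(): buf=[38 _ 99], head=2, tail=1, size=2
write(62): buf=[38 62 99], head=2, tail=2, size=3
read(): buf=[38 62 _], head=0, tail=2, size=2
write(49): buf=[38 62 49], head=0, tail=0, size=3
read(): buf=[_ 62 49], head=1, tail=0, size=2
write(66): buf=[66 62 49], head=1, tail=1, size=3
read(): buf=[66 _ 49], head=2, tail=1, size=2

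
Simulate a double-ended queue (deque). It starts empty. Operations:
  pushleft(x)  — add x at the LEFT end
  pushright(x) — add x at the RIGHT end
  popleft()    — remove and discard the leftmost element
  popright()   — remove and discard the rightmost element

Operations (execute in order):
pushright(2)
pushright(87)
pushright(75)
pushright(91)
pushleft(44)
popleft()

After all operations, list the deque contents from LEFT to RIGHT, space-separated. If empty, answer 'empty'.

pushright(2): [2]
pushright(87): [2, 87]
pushright(75): [2, 87, 75]
pushright(91): [2, 87, 75, 91]
pushleft(44): [44, 2, 87, 75, 91]
popleft(): [2, 87, 75, 91]

Answer: 2 87 75 91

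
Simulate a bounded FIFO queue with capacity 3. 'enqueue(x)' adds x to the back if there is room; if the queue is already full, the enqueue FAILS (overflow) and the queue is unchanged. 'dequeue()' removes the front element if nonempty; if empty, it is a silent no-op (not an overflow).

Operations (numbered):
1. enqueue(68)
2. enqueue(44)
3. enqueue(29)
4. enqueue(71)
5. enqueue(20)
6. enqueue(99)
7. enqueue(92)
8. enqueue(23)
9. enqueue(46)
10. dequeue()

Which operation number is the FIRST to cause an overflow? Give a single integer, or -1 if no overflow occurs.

1. enqueue(68): size=1
2. enqueue(44): size=2
3. enqueue(29): size=3
4. enqueue(71): size=3=cap → OVERFLOW (fail)
5. enqueue(20): size=3=cap → OVERFLOW (fail)
6. enqueue(99): size=3=cap → OVERFLOW (fail)
7. enqueue(92): size=3=cap → OVERFLOW (fail)
8. enqueue(23): size=3=cap → OVERFLOW (fail)
9. enqueue(46): size=3=cap → OVERFLOW (fail)
10. dequeue(): size=2

Answer: 4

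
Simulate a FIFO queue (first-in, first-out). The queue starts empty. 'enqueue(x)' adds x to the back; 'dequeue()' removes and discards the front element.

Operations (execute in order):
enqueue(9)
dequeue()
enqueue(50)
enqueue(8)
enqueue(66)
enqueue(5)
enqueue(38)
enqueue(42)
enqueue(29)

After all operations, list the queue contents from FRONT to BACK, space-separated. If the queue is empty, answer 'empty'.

enqueue(9): [9]
dequeue(): []
enqueue(50): [50]
enqueue(8): [50, 8]
enqueue(66): [50, 8, 66]
enqueue(5): [50, 8, 66, 5]
enqueue(38): [50, 8, 66, 5, 38]
enqueue(42): [50, 8, 66, 5, 38, 42]
enqueue(29): [50, 8, 66, 5, 38, 42, 29]

Answer: 50 8 66 5 38 42 29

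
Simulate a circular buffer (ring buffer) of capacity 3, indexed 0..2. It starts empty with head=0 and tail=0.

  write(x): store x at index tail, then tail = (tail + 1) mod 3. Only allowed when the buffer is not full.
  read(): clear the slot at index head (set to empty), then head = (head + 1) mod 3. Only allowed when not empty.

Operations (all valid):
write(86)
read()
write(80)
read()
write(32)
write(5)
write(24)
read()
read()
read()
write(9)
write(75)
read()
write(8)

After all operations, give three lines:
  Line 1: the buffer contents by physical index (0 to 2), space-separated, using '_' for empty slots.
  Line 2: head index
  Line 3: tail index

Answer: 75 8 _
0
2

Derivation:
write(86): buf=[86 _ _], head=0, tail=1, size=1
read(): buf=[_ _ _], head=1, tail=1, size=0
write(80): buf=[_ 80 _], head=1, tail=2, size=1
read(): buf=[_ _ _], head=2, tail=2, size=0
write(32): buf=[_ _ 32], head=2, tail=0, size=1
write(5): buf=[5 _ 32], head=2, tail=1, size=2
write(24): buf=[5 24 32], head=2, tail=2, size=3
read(): buf=[5 24 _], head=0, tail=2, size=2
read(): buf=[_ 24 _], head=1, tail=2, size=1
read(): buf=[_ _ _], head=2, tail=2, size=0
write(9): buf=[_ _ 9], head=2, tail=0, size=1
write(75): buf=[75 _ 9], head=2, tail=1, size=2
read(): buf=[75 _ _], head=0, tail=1, size=1
write(8): buf=[75 8 _], head=0, tail=2, size=2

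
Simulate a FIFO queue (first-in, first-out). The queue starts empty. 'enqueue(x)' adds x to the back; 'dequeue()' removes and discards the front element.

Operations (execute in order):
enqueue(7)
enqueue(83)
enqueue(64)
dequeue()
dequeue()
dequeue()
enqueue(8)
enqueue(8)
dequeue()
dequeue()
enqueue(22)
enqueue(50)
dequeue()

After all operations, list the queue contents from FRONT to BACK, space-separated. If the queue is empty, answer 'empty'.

enqueue(7): [7]
enqueue(83): [7, 83]
enqueue(64): [7, 83, 64]
dequeue(): [83, 64]
dequeue(): [64]
dequeue(): []
enqueue(8): [8]
enqueue(8): [8, 8]
dequeue(): [8]
dequeue(): []
enqueue(22): [22]
enqueue(50): [22, 50]
dequeue(): [50]

Answer: 50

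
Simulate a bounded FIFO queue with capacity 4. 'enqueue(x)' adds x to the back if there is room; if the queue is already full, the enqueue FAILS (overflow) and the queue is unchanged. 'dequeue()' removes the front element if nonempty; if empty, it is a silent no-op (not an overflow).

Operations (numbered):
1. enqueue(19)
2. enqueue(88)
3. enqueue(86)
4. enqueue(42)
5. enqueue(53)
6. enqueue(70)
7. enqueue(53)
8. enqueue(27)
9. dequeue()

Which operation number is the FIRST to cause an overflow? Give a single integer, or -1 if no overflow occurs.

1. enqueue(19): size=1
2. enqueue(88): size=2
3. enqueue(86): size=3
4. enqueue(42): size=4
5. enqueue(53): size=4=cap → OVERFLOW (fail)
6. enqueue(70): size=4=cap → OVERFLOW (fail)
7. enqueue(53): size=4=cap → OVERFLOW (fail)
8. enqueue(27): size=4=cap → OVERFLOW (fail)
9. dequeue(): size=3

Answer: 5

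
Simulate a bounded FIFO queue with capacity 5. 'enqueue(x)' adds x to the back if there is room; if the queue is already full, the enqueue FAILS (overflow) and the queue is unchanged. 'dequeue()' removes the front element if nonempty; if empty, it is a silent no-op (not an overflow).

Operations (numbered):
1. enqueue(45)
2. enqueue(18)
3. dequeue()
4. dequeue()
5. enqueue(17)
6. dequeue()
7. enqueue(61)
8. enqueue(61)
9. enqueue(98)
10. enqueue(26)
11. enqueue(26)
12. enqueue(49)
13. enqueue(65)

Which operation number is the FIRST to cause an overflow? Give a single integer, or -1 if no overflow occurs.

1. enqueue(45): size=1
2. enqueue(18): size=2
3. dequeue(): size=1
4. dequeue(): size=0
5. enqueue(17): size=1
6. dequeue(): size=0
7. enqueue(61): size=1
8. enqueue(61): size=2
9. enqueue(98): size=3
10. enqueue(26): size=4
11. enqueue(26): size=5
12. enqueue(49): size=5=cap → OVERFLOW (fail)
13. enqueue(65): size=5=cap → OVERFLOW (fail)

Answer: 12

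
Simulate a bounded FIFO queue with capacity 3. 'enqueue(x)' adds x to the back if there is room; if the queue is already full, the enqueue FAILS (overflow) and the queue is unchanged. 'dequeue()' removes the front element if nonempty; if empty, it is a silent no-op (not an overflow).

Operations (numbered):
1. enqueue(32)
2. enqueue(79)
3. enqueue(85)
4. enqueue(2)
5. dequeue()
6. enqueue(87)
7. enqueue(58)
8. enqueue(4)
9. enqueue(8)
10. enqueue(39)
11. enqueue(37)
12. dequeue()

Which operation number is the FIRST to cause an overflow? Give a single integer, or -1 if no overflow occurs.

Answer: 4

Derivation:
1. enqueue(32): size=1
2. enqueue(79): size=2
3. enqueue(85): size=3
4. enqueue(2): size=3=cap → OVERFLOW (fail)
5. dequeue(): size=2
6. enqueue(87): size=3
7. enqueue(58): size=3=cap → OVERFLOW (fail)
8. enqueue(4): size=3=cap → OVERFLOW (fail)
9. enqueue(8): size=3=cap → OVERFLOW (fail)
10. enqueue(39): size=3=cap → OVERFLOW (fail)
11. enqueue(37): size=3=cap → OVERFLOW (fail)
12. dequeue(): size=2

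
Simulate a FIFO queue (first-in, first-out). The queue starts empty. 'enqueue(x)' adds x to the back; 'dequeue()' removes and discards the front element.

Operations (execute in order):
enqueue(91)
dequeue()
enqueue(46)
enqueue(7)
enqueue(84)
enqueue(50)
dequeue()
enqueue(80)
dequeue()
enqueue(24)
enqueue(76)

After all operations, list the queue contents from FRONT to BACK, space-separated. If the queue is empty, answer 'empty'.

Answer: 84 50 80 24 76

Derivation:
enqueue(91): [91]
dequeue(): []
enqueue(46): [46]
enqueue(7): [46, 7]
enqueue(84): [46, 7, 84]
enqueue(50): [46, 7, 84, 50]
dequeue(): [7, 84, 50]
enqueue(80): [7, 84, 50, 80]
dequeue(): [84, 50, 80]
enqueue(24): [84, 50, 80, 24]
enqueue(76): [84, 50, 80, 24, 76]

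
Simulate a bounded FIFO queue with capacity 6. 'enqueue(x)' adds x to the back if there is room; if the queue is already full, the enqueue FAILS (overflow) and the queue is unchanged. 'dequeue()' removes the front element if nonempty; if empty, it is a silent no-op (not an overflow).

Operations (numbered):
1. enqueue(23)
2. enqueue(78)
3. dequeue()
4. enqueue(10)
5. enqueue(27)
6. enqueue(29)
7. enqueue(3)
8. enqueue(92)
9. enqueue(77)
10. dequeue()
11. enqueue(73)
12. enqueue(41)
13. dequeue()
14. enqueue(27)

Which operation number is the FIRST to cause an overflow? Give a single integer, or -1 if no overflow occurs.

1. enqueue(23): size=1
2. enqueue(78): size=2
3. dequeue(): size=1
4. enqueue(10): size=2
5. enqueue(27): size=3
6. enqueue(29): size=4
7. enqueue(3): size=5
8. enqueue(92): size=6
9. enqueue(77): size=6=cap → OVERFLOW (fail)
10. dequeue(): size=5
11. enqueue(73): size=6
12. enqueue(41): size=6=cap → OVERFLOW (fail)
13. dequeue(): size=5
14. enqueue(27): size=6

Answer: 9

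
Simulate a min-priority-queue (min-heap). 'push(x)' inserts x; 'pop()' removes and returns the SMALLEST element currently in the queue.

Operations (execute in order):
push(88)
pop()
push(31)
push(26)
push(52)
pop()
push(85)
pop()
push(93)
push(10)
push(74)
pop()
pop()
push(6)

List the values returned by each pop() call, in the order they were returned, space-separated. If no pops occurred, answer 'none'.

push(88): heap contents = [88]
pop() → 88: heap contents = []
push(31): heap contents = [31]
push(26): heap contents = [26, 31]
push(52): heap contents = [26, 31, 52]
pop() → 26: heap contents = [31, 52]
push(85): heap contents = [31, 52, 85]
pop() → 31: heap contents = [52, 85]
push(93): heap contents = [52, 85, 93]
push(10): heap contents = [10, 52, 85, 93]
push(74): heap contents = [10, 52, 74, 85, 93]
pop() → 10: heap contents = [52, 74, 85, 93]
pop() → 52: heap contents = [74, 85, 93]
push(6): heap contents = [6, 74, 85, 93]

Answer: 88 26 31 10 52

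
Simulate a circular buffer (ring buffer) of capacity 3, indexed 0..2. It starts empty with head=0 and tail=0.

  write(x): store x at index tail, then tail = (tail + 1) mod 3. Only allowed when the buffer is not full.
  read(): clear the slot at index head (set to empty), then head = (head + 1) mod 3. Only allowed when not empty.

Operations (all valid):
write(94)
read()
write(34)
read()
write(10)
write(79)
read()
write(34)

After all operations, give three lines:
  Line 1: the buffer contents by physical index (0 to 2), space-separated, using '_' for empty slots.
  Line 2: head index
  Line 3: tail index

Answer: 79 34 _
0
2

Derivation:
write(94): buf=[94 _ _], head=0, tail=1, size=1
read(): buf=[_ _ _], head=1, tail=1, size=0
write(34): buf=[_ 34 _], head=1, tail=2, size=1
read(): buf=[_ _ _], head=2, tail=2, size=0
write(10): buf=[_ _ 10], head=2, tail=0, size=1
write(79): buf=[79 _ 10], head=2, tail=1, size=2
read(): buf=[79 _ _], head=0, tail=1, size=1
write(34): buf=[79 34 _], head=0, tail=2, size=2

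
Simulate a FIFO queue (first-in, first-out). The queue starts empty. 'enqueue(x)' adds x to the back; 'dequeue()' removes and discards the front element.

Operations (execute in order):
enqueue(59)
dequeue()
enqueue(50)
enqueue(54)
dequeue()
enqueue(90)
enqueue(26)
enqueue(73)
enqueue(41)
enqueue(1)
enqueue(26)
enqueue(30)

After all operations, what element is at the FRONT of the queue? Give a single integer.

Answer: 54

Derivation:
enqueue(59): queue = [59]
dequeue(): queue = []
enqueue(50): queue = [50]
enqueue(54): queue = [50, 54]
dequeue(): queue = [54]
enqueue(90): queue = [54, 90]
enqueue(26): queue = [54, 90, 26]
enqueue(73): queue = [54, 90, 26, 73]
enqueue(41): queue = [54, 90, 26, 73, 41]
enqueue(1): queue = [54, 90, 26, 73, 41, 1]
enqueue(26): queue = [54, 90, 26, 73, 41, 1, 26]
enqueue(30): queue = [54, 90, 26, 73, 41, 1, 26, 30]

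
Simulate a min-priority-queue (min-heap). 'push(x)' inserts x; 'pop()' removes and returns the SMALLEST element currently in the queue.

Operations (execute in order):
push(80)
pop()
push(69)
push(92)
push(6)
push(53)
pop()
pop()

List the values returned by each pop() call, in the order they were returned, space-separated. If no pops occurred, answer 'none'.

Answer: 80 6 53

Derivation:
push(80): heap contents = [80]
pop() → 80: heap contents = []
push(69): heap contents = [69]
push(92): heap contents = [69, 92]
push(6): heap contents = [6, 69, 92]
push(53): heap contents = [6, 53, 69, 92]
pop() → 6: heap contents = [53, 69, 92]
pop() → 53: heap contents = [69, 92]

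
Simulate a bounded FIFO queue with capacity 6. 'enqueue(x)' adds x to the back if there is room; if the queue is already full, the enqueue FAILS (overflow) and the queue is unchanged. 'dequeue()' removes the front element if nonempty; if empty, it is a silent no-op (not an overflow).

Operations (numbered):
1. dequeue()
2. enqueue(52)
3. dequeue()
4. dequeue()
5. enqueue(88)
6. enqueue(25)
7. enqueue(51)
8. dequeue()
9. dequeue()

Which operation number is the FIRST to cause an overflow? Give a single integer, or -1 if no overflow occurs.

1. dequeue(): empty, no-op, size=0
2. enqueue(52): size=1
3. dequeue(): size=0
4. dequeue(): empty, no-op, size=0
5. enqueue(88): size=1
6. enqueue(25): size=2
7. enqueue(51): size=3
8. dequeue(): size=2
9. dequeue(): size=1

Answer: -1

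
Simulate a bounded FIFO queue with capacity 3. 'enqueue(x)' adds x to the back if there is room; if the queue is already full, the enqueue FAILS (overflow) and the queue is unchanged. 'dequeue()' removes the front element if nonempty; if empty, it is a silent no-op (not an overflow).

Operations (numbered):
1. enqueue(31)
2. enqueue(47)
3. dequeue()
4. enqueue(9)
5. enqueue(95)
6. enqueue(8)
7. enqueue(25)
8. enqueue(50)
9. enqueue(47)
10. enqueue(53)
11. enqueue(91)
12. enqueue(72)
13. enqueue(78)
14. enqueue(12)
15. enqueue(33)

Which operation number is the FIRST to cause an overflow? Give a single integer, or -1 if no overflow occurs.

1. enqueue(31): size=1
2. enqueue(47): size=2
3. dequeue(): size=1
4. enqueue(9): size=2
5. enqueue(95): size=3
6. enqueue(8): size=3=cap → OVERFLOW (fail)
7. enqueue(25): size=3=cap → OVERFLOW (fail)
8. enqueue(50): size=3=cap → OVERFLOW (fail)
9. enqueue(47): size=3=cap → OVERFLOW (fail)
10. enqueue(53): size=3=cap → OVERFLOW (fail)
11. enqueue(91): size=3=cap → OVERFLOW (fail)
12. enqueue(72): size=3=cap → OVERFLOW (fail)
13. enqueue(78): size=3=cap → OVERFLOW (fail)
14. enqueue(12): size=3=cap → OVERFLOW (fail)
15. enqueue(33): size=3=cap → OVERFLOW (fail)

Answer: 6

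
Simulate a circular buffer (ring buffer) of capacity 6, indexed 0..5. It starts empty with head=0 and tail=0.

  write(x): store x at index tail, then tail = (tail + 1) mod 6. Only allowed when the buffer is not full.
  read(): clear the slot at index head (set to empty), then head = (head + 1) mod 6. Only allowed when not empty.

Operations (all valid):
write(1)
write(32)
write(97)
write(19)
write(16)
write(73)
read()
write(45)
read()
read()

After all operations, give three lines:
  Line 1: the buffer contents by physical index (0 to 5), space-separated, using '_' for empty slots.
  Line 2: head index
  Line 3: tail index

Answer: 45 _ _ 19 16 73
3
1

Derivation:
write(1): buf=[1 _ _ _ _ _], head=0, tail=1, size=1
write(32): buf=[1 32 _ _ _ _], head=0, tail=2, size=2
write(97): buf=[1 32 97 _ _ _], head=0, tail=3, size=3
write(19): buf=[1 32 97 19 _ _], head=0, tail=4, size=4
write(16): buf=[1 32 97 19 16 _], head=0, tail=5, size=5
write(73): buf=[1 32 97 19 16 73], head=0, tail=0, size=6
read(): buf=[_ 32 97 19 16 73], head=1, tail=0, size=5
write(45): buf=[45 32 97 19 16 73], head=1, tail=1, size=6
read(): buf=[45 _ 97 19 16 73], head=2, tail=1, size=5
read(): buf=[45 _ _ 19 16 73], head=3, tail=1, size=4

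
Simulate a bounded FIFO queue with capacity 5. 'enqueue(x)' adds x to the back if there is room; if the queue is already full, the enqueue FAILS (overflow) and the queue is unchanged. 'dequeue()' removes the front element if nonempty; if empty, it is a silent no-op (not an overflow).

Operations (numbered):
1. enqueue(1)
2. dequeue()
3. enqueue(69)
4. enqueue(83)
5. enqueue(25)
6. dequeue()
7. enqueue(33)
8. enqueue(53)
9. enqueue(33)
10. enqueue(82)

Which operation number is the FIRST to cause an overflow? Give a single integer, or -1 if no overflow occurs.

Answer: 10

Derivation:
1. enqueue(1): size=1
2. dequeue(): size=0
3. enqueue(69): size=1
4. enqueue(83): size=2
5. enqueue(25): size=3
6. dequeue(): size=2
7. enqueue(33): size=3
8. enqueue(53): size=4
9. enqueue(33): size=5
10. enqueue(82): size=5=cap → OVERFLOW (fail)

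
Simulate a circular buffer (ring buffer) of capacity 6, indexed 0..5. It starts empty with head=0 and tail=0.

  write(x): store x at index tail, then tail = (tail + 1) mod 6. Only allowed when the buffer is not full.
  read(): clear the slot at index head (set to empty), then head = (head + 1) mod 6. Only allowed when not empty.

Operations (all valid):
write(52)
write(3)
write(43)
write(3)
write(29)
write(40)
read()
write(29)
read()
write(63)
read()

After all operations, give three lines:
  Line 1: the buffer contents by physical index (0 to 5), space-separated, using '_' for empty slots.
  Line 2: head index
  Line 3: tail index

write(52): buf=[52 _ _ _ _ _], head=0, tail=1, size=1
write(3): buf=[52 3 _ _ _ _], head=0, tail=2, size=2
write(43): buf=[52 3 43 _ _ _], head=0, tail=3, size=3
write(3): buf=[52 3 43 3 _ _], head=0, tail=4, size=4
write(29): buf=[52 3 43 3 29 _], head=0, tail=5, size=5
write(40): buf=[52 3 43 3 29 40], head=0, tail=0, size=6
read(): buf=[_ 3 43 3 29 40], head=1, tail=0, size=5
write(29): buf=[29 3 43 3 29 40], head=1, tail=1, size=6
read(): buf=[29 _ 43 3 29 40], head=2, tail=1, size=5
write(63): buf=[29 63 43 3 29 40], head=2, tail=2, size=6
read(): buf=[29 63 _ 3 29 40], head=3, tail=2, size=5

Answer: 29 63 _ 3 29 40
3
2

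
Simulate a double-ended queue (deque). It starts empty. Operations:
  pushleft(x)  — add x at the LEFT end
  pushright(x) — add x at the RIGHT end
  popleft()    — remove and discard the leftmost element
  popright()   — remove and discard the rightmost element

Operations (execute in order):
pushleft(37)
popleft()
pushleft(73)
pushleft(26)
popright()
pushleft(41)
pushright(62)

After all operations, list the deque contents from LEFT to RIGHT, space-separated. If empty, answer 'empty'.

pushleft(37): [37]
popleft(): []
pushleft(73): [73]
pushleft(26): [26, 73]
popright(): [26]
pushleft(41): [41, 26]
pushright(62): [41, 26, 62]

Answer: 41 26 62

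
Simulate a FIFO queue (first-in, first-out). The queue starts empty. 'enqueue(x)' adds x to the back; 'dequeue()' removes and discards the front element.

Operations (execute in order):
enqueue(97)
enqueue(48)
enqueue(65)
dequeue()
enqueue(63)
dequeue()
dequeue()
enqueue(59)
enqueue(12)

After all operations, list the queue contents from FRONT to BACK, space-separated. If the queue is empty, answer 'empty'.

enqueue(97): [97]
enqueue(48): [97, 48]
enqueue(65): [97, 48, 65]
dequeue(): [48, 65]
enqueue(63): [48, 65, 63]
dequeue(): [65, 63]
dequeue(): [63]
enqueue(59): [63, 59]
enqueue(12): [63, 59, 12]

Answer: 63 59 12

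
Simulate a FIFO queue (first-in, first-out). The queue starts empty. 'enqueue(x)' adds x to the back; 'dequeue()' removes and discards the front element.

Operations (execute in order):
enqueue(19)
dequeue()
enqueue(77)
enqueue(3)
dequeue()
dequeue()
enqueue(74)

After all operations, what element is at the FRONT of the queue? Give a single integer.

enqueue(19): queue = [19]
dequeue(): queue = []
enqueue(77): queue = [77]
enqueue(3): queue = [77, 3]
dequeue(): queue = [3]
dequeue(): queue = []
enqueue(74): queue = [74]

Answer: 74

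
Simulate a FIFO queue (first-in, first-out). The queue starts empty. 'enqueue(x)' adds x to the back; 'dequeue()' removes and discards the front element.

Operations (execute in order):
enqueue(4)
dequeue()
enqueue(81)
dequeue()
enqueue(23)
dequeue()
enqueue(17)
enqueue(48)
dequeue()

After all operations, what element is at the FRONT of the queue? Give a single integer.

enqueue(4): queue = [4]
dequeue(): queue = []
enqueue(81): queue = [81]
dequeue(): queue = []
enqueue(23): queue = [23]
dequeue(): queue = []
enqueue(17): queue = [17]
enqueue(48): queue = [17, 48]
dequeue(): queue = [48]

Answer: 48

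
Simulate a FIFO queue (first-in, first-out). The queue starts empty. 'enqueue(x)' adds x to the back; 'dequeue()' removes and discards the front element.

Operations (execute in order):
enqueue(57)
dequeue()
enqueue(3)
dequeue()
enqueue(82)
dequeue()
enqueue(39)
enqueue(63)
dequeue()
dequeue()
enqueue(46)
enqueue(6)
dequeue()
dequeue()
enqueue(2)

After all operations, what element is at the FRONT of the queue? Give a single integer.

Answer: 2

Derivation:
enqueue(57): queue = [57]
dequeue(): queue = []
enqueue(3): queue = [3]
dequeue(): queue = []
enqueue(82): queue = [82]
dequeue(): queue = []
enqueue(39): queue = [39]
enqueue(63): queue = [39, 63]
dequeue(): queue = [63]
dequeue(): queue = []
enqueue(46): queue = [46]
enqueue(6): queue = [46, 6]
dequeue(): queue = [6]
dequeue(): queue = []
enqueue(2): queue = [2]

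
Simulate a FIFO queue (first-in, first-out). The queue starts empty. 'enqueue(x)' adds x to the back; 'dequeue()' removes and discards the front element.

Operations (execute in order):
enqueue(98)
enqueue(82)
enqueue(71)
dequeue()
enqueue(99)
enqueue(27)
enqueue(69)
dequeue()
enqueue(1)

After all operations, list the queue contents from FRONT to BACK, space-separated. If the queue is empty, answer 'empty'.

Answer: 71 99 27 69 1

Derivation:
enqueue(98): [98]
enqueue(82): [98, 82]
enqueue(71): [98, 82, 71]
dequeue(): [82, 71]
enqueue(99): [82, 71, 99]
enqueue(27): [82, 71, 99, 27]
enqueue(69): [82, 71, 99, 27, 69]
dequeue(): [71, 99, 27, 69]
enqueue(1): [71, 99, 27, 69, 1]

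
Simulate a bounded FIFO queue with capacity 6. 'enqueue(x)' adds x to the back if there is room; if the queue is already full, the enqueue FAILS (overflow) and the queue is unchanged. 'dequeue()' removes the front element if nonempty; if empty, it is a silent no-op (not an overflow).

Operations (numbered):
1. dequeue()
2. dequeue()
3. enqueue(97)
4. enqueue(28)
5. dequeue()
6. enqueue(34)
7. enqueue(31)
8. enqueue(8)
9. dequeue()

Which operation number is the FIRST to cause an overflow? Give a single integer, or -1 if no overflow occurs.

Answer: -1

Derivation:
1. dequeue(): empty, no-op, size=0
2. dequeue(): empty, no-op, size=0
3. enqueue(97): size=1
4. enqueue(28): size=2
5. dequeue(): size=1
6. enqueue(34): size=2
7. enqueue(31): size=3
8. enqueue(8): size=4
9. dequeue(): size=3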